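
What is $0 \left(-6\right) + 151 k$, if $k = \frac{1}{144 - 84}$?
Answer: $\frac{151}{60} \approx 2.5167$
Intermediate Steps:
$k = \frac{1}{60} \approx 0.016667$
$0 \left(-6\right) + 151 k = 0 \left(-6\right) + 151 \cdot \frac{1}{60} = 0 + \frac{151}{60} = \frac{151}{60}$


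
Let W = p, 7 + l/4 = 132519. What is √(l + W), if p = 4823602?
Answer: 15*√23794 ≈ 2313.8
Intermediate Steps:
l = 530048 (l = -28 + 4*132519 = -28 + 530076 = 530048)
W = 4823602
√(l + W) = √(530048 + 4823602) = √5353650 = 15*√23794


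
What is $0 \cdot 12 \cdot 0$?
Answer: $0$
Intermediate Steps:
$0 \cdot 12 \cdot 0 = 0 \cdot 0 = 0$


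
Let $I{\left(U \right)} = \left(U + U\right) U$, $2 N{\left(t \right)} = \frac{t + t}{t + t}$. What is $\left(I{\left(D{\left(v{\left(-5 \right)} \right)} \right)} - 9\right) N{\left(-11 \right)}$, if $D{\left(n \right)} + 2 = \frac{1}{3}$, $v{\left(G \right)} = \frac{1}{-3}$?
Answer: $- \frac{31}{18} \approx -1.7222$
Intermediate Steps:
$v{\left(G \right)} = - \frac{1}{3}$
$N{\left(t \right)} = \frac{1}{2}$ ($N{\left(t \right)} = \frac{\left(t + t\right) \frac{1}{t + t}}{2} = \frac{2 t \frac{1}{2 t}}{2} = \frac{1}{2} \cdot 1 = \frac{1}{2}$)
$D{\left(n \right)} = - \frac{5}{3}$ ($D{\left(n \right)} = -2 + \frac{1}{3} = - \frac{5}{3}$)
$I{\left(U \right)} = 2 U^{2}$ ($I{\left(U \right)} = 2 U U = 2 U^{2}$)
$\left(I{\left(D{\left(v{\left(-5 \right)} \right)} \right)} - 9\right) N{\left(-11 \right)} = \left(2 \left(- \frac{5}{3}\right)^{2} - 9\right) \frac{1}{2} = \left(2 \cdot \frac{25}{9} - 9\right) \frac{1}{2} = \left(\frac{50}{9} - 9\right) \frac{1}{2} = \left(- \frac{31}{9}\right) \frac{1}{2} = - \frac{31}{18}$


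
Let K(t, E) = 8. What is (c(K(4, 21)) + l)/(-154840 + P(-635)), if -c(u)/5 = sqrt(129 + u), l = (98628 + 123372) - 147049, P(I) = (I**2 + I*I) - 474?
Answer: 74951/651136 - 5*sqrt(137)/651136 ≈ 0.11502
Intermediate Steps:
P(I) = -474 + 2*I**2 (P(I) = (I**2 + I**2) - 474 = 2*I**2 - 474 = -474 + 2*I**2)
l = 74951 (l = 222000 - 147049 = 74951)
c(u) = -5*sqrt(129 + u)
(c(K(4, 21)) + l)/(-154840 + P(-635)) = (-5*sqrt(129 + 8) + 74951)/(-154840 + (-474 + 2*(-635)**2)) = (-5*sqrt(137) + 74951)/(-154840 + (-474 + 2*403225)) = (74951 - 5*sqrt(137))/(-154840 + (-474 + 806450)) = (74951 - 5*sqrt(137))/(-154840 + 805976) = (74951 - 5*sqrt(137))/651136 = (74951 - 5*sqrt(137))*(1/651136) = 74951/651136 - 5*sqrt(137)/651136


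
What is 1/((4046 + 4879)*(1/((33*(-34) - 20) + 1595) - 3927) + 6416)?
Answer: -151/5291347934 ≈ -2.8537e-8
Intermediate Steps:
1/((4046 + 4879)*(1/((33*(-34) - 20) + 1595) - 3927) + 6416) = 1/(8925*(1/((-1122 - 20) + 1595) - 3927) + 6416) = 1/(8925*(1/(-1142 + 1595) - 3927) + 6416) = 1/(8925*(1/453 - 3927) + 6416) = 1/(8925*(-1778930/453) + 6416) = 1/(-5292316750/151 + 6416) = 1/(-5291347934/151) = -151/5291347934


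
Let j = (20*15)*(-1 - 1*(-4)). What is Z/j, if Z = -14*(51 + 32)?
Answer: -581/450 ≈ -1.2911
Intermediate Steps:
Z = -1162 (Z = -14*83 = -1162)
j = 900 (j = 300*(-1 + 4) = 300*3 = 900)
Z/j = -1162/900 = -1162*1/900 = -581/450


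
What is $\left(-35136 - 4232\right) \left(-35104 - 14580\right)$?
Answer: $1955959712$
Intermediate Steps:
$\left(-35136 - 4232\right) \left(-35104 - 14580\right) = - 39368 \left(-35104 - 14580\right) = \left(-39368\right) \left(-49684\right) = 1955959712$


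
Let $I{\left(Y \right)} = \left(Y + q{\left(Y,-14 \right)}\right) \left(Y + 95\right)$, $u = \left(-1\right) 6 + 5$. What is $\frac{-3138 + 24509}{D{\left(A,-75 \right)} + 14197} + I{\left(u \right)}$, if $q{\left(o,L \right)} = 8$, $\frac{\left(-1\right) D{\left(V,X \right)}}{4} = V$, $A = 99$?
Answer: $\frac{9102429}{13801} \approx 659.55$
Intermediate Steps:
$D{\left(V,X \right)} = - 4 V$
$u = -1$ ($u = -6 + 5 = -1$)
$I{\left(Y \right)} = \left(8 + Y\right) \left(95 + Y\right)$ ($I{\left(Y \right)} = \left(Y + 8\right) \left(Y + 95\right) = \left(8 + Y\right) \left(95 + Y\right)$)
$\frac{-3138 + 24509}{D{\left(A,-75 \right)} + 14197} + I{\left(u \right)} = \frac{-3138 + 24509}{\left(-4\right) 99 + 14197} + \left(760 + \left(-1\right)^{2} + 103 \left(-1\right)\right) = \frac{21371}{-396 + 14197} + \left(760 + 1 - 103\right) = \frac{21371}{13801} + 658 = \frac{9102429}{13801}$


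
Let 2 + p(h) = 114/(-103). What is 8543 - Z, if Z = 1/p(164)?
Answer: 2733863/320 ≈ 8543.3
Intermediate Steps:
p(h) = -320/103 (p(h) = -2 + 114/(-103) = -2 + 114*(-1/103) = -2 - 114/103 = -320/103)
Z = -103/320 (Z = 1/(-320/103) = -103/320 ≈ -0.32188)
8543 - Z = 8543 - 1*(-103/320) = 8543 + 103/320 = 2733863/320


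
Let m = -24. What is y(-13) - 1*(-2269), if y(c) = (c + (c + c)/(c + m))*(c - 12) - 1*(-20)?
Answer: 96068/37 ≈ 2596.4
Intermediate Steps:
y(c) = 20 + (-12 + c)*(c + 2*c/(-24 + c)) (y(c) = (c + (c + c)/(c - 24))*(c - 12) - 1*(-20) = (c + (2*c)/(-24 + c))*(-12 + c) + 20 = (c + 2*c/(-24 + c))*(-12 + c) + 20 = (-12 + c)*(c + 2*c/(-24 + c)) + 20 = 20 + (-12 + c)*(c + 2*c/(-24 + c)))
y(-13) - 1*(-2269) = (-480 + (-13)³ - 34*(-13)² + 284*(-13))/(-24 - 13) - 1*(-2269) = (-480 - 2197 - 34*169 - 3692)/(-37) + 2269 = -(-480 - 2197 - 5746 - 3692)/37 + 2269 = -1/37*(-12115) + 2269 = 12115/37 + 2269 = 96068/37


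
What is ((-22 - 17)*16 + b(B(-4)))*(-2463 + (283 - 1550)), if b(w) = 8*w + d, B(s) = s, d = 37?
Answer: 2308870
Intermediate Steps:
b(w) = 37 + 8*w (b(w) = 8*w + 37 = 37 + 8*w)
((-22 - 17)*16 + b(B(-4)))*(-2463 + (283 - 1550)) = ((-22 - 17)*16 + (37 + 8*(-4)))*(-2463 + (283 - 1550)) = (-39*16 + (37 - 32))*(-2463 - 1267) = (-624 + 5)*(-3730) = -619*(-3730) = 2308870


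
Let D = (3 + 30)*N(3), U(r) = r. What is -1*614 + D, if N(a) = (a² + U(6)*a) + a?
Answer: 376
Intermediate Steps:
N(a) = a² + 7*a (N(a) = (a² + 6*a) + a = a² + 7*a)
D = 990 (D = (3 + 30)*(3*(7 + 3)) = 33*(3*10) = 33*30 = 990)
-1*614 + D = -1*614 + 990 = -614 + 990 = 376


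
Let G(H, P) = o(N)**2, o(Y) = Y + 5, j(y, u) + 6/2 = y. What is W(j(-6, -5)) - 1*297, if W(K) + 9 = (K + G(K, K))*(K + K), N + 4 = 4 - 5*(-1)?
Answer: -1944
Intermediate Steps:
j(y, u) = -3 + y
N = 5 (N = -4 + (4 - 5*(-1)) = -4 + (4 + 5) = -4 + 9 = 5)
o(Y) = 5 + Y
G(H, P) = 100 (G(H, P) = (5 + 5)**2 = 10**2 = 100)
W(K) = -9 + 2*K*(100 + K) (W(K) = -9 + (K + 100)*(K + K) = -9 + (100 + K)*(2*K) = -9 + 2*K*(100 + K))
W(j(-6, -5)) - 1*297 = (-9 + 2*(-3 - 6)**2 + 200*(-3 - 6)) - 1*297 = (-9 + 2*(-9)**2 + 200*(-9)) - 297 = (-9 + 2*81 - 1800) - 297 = (-9 + 162 - 1800) - 297 = -1647 - 297 = -1944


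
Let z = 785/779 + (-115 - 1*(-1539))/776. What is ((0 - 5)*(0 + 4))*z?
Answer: -4296140/75563 ≈ -56.855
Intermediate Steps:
z = 214807/75563 (z = 785*(1/779) + (-115 + 1539)*(1/776) = 785/779 + 1424*(1/776) = 785/779 + 178/97 = 214807/75563 ≈ 2.8428)
((0 - 5)*(0 + 4))*z = ((0 - 5)*(0 + 4))*(214807/75563) = -5*4*(214807/75563) = -20*214807/75563 = -4296140/75563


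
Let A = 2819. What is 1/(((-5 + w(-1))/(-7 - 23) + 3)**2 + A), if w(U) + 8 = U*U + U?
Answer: 900/2547709 ≈ 0.00035326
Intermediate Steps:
w(U) = -8 + U + U**2 (w(U) = -8 + (U*U + U) = -8 + (U**2 + U) = -8 + (U + U**2) = -8 + U + U**2)
1/(((-5 + w(-1))/(-7 - 23) + 3)**2 + A) = 1/(((-5 + (-8 - 1 + (-1)**2))/(-7 - 23) + 3)**2 + 2819) = 1/(((-5 + (-8 - 1 + 1))/(-30) + 3)**2 + 2819) = 1/(((-5 - 8)*(-1/30) + 3)**2 + 2819) = 1/((-13*(-1/30) + 3)**2 + 2819) = 1/((13/30 + 3)**2 + 2819) = 1/((103/30)**2 + 2819) = 1/(10609/900 + 2819) = 1/(2547709/900) = 900/2547709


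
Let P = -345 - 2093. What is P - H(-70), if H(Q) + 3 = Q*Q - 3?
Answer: -7332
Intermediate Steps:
H(Q) = -6 + Q**2 (H(Q) = -3 + (Q*Q - 3) = -3 + (Q**2 - 3) = -3 + (-3 + Q**2) = -6 + Q**2)
P = -2438
P - H(-70) = -2438 - (-6 + (-70)**2) = -2438 - (-6 + 4900) = -2438 - 1*4894 = -2438 - 4894 = -7332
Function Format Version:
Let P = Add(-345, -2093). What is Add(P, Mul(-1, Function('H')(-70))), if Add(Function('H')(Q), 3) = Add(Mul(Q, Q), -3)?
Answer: -7332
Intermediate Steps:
Function('H')(Q) = Add(-6, Pow(Q, 2)) (Function('H')(Q) = Add(-3, Add(Mul(Q, Q), -3)) = Add(-3, Add(Pow(Q, 2), -3)) = Add(-3, Add(-3, Pow(Q, 2))) = Add(-6, Pow(Q, 2)))
P = -2438
Add(P, Mul(-1, Function('H')(-70))) = Add(-2438, Mul(-1, Add(-6, Pow(-70, 2)))) = Add(-2438, Mul(-1, Add(-6, 4900))) = Add(-2438, Mul(-1, 4894)) = Add(-2438, -4894) = -7332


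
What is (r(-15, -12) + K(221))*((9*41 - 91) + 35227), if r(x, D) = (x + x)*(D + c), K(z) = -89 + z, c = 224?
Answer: -221125140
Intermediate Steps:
r(x, D) = 2*x*(224 + D) (r(x, D) = (x + x)*(D + 224) = (2*x)*(224 + D) = 2*x*(224 + D))
(r(-15, -12) + K(221))*((9*41 - 91) + 35227) = (2*(-15)*(224 - 12) + (-89 + 221))*((9*41 - 91) + 35227) = (2*(-15)*212 + 132)*((369 - 91) + 35227) = (-6360 + 132)*(278 + 35227) = -6228*35505 = -221125140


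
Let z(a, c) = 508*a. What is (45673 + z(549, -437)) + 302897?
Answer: 627462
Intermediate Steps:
(45673 + z(549, -437)) + 302897 = (45673 + 508*549) + 302897 = (45673 + 278892) + 302897 = 324565 + 302897 = 627462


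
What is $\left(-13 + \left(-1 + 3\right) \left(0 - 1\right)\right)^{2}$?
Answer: $225$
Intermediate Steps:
$\left(-13 + \left(-1 + 3\right) \left(0 - 1\right)\right)^{2} = \left(-13 + 2 \left(0 - 1\right)\right)^{2} = \left(-13 + 2 \left(-1\right)\right)^{2} = \left(-13 - 2\right)^{2} = \left(-15\right)^{2} = 225$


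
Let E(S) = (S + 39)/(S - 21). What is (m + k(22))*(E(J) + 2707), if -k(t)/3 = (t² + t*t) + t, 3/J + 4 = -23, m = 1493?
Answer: -75914846/19 ≈ -3.9955e+6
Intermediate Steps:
J = -⅑ (J = 3/(-4 - 23) = 3/(-27) = 3*(-1/27) = -⅑ ≈ -0.11111)
k(t) = -6*t² - 3*t (k(t) = -3*((t² + t*t) + t) = -3*((t² + t²) + t) = -3*(2*t² + t) = -3*(t + 2*t²) = -6*t² - 3*t)
E(S) = (39 + S)/(-21 + S)
(m + k(22))*(E(J) + 2707) = (1493 - 3*22*(1 + 2*22))*((39 - ⅑)/(-21 - ⅑) + 2707) = (1493 - 3*22*(1 + 44))*((350/9)/(-190/9) + 2707) = (1493 - 3*22*45)*(-9/190*350/9 + 2707) = (1493 - 2970)*(-35/19 + 2707) = -1477*51398/19 = -75914846/19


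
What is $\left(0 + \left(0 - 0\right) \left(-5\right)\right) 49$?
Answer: $0$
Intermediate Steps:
$\left(0 + \left(0 - 0\right) \left(-5\right)\right) 49 = \left(0 + \left(0 + 0\right) \left(-5\right)\right) 49 = \left(0 + 0 \left(-5\right)\right) 49 = \left(0 + 0\right) 49 = 0 \cdot 49 = 0$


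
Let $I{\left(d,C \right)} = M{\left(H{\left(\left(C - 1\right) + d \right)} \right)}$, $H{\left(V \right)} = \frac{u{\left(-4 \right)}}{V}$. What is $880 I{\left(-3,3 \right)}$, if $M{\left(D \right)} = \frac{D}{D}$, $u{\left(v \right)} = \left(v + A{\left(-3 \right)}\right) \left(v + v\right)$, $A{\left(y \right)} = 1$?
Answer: $880$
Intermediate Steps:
$u{\left(v \right)} = 2 v \left(1 + v\right)$ ($u{\left(v \right)} = \left(v + 1\right) \left(v + v\right) = \left(1 + v\right) 2 v = 2 v \left(1 + v\right)$)
$H{\left(V \right)} = \frac{24}{V}$ ($H{\left(V \right)} = \frac{2 \left(-4\right) \left(1 - 4\right)}{V} = \frac{2 \left(-4\right) \left(-3\right)}{V} = \frac{24}{V}$)
$M{\left(D \right)} = 1$
$I{\left(d,C \right)} = 1$
$880 I{\left(-3,3 \right)} = 880 \cdot 1 = 880$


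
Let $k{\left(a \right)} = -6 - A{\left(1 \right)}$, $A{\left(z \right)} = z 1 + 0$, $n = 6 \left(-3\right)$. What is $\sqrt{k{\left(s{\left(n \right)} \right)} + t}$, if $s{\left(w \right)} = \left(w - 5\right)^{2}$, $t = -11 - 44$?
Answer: $i \sqrt{62} \approx 7.874 i$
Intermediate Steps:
$n = -18$
$t = -55$ ($t = -11 - 44 = -55$)
$s{\left(w \right)} = \left(-5 + w\right)^{2}$
$A{\left(z \right)} = z$ ($A{\left(z \right)} = z + 0 = z$)
$k{\left(a \right)} = -7$ ($k{\left(a \right)} = -6 - 1 = -7$)
$\sqrt{k{\left(s{\left(n \right)} \right)} + t} = \sqrt{-7 - 55} = \sqrt{-62} = i \sqrt{62}$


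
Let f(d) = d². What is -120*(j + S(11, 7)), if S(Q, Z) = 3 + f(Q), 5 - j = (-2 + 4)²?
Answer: -15000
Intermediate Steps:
j = 1 (j = 5 - (-2 + 4)² = 5 - 1*2² = 5 - 1*4 = 5 - 4 = 1)
S(Q, Z) = 3 + Q²
-120*(j + S(11, 7)) = -120*(1 + (3 + 11²)) = -120*(1 + (3 + 121)) = -120*(1 + 124) = -120*125 = -15000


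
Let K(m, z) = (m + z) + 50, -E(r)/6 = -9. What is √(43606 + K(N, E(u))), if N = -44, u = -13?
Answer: √43666 ≈ 208.96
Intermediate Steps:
E(r) = 54 (E(r) = -6*(-9) = 54)
K(m, z) = 50 + m + z
√(43606 + K(N, E(u))) = √(43606 + (50 - 44 + 54)) = √(43606 + 60) = √43666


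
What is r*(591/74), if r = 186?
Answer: 54963/37 ≈ 1485.5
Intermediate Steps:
r*(591/74) = 186*(591/74) = 54963/37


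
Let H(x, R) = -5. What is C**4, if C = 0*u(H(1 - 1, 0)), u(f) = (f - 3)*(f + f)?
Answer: 0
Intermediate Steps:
u(f) = 2*f*(-3 + f) (u(f) = (-3 + f)*(2*f) = 2*f*(-3 + f))
C = 0 (C = 0*(2*(-5)*(-3 - 5)) = 0*(2*(-5)*(-8)) = 0*80 = 0)
C**4 = 0**4 = 0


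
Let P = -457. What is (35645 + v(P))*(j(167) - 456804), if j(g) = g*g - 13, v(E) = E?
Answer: -15093118464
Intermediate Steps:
j(g) = -13 + g**2 (j(g) = g**2 - 13 = -13 + g**2)
(35645 + v(P))*(j(167) - 456804) = (35645 - 457)*((-13 + 167**2) - 456804) = 35188*((-13 + 27889) - 456804) = 35188*(27876 - 456804) = 35188*(-428928) = -15093118464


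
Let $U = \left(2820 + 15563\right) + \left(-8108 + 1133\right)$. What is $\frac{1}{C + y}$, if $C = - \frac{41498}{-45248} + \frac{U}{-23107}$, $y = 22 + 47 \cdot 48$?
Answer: $\frac{10668832}{24308116695} \approx 0.0004389$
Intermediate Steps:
$y = 2278$ ($y = 22 + 2256 = 2278$)
$U = 11408$ ($U = 18383 - 6975 = 11408$)
$C = \frac{4517399}{10668832}$ ($C = - \frac{41498}{-45248} + \frac{11408}{-23107} = \left(-41498\right) \left(- \frac{1}{45248}\right) + 11408 \left(- \frac{1}{23107}\right) = \frac{20749}{22624} - \frac{11408}{23107} = \frac{4517399}{10668832} \approx 0.42342$)
$\frac{1}{C + y} = \frac{1}{\frac{4517399}{10668832} + 2278} = \frac{1}{\frac{24308116695}{10668832}} = \frac{10668832}{24308116695}$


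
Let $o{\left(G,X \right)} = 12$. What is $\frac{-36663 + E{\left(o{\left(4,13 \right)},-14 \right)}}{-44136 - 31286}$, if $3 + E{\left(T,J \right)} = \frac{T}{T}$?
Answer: $\frac{36665}{75422} \approx 0.48613$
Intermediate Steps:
$E{\left(T,J \right)} = -2$ ($E{\left(T,J \right)} = -3 + \frac{T}{T} = -3 + 1 = -2$)
$\frac{-36663 + E{\left(o{\left(4,13 \right)},-14 \right)}}{-44136 - 31286} = \frac{-36663 - 2}{-44136 - 31286} = - \frac{36665}{-75422} = \left(-36665\right) \left(- \frac{1}{75422}\right) = \frac{36665}{75422}$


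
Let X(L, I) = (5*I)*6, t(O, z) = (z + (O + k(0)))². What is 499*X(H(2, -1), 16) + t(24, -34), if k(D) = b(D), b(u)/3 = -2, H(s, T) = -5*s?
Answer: 239776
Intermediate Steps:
b(u) = -6 (b(u) = 3*(-2) = -6)
k(D) = -6
t(O, z) = (-6 + O + z)² (t(O, z) = (z + (O - 6))² = (z + (-6 + O))² = (-6 + O + z)²)
X(L, I) = 30*I
499*X(H(2, -1), 16) + t(24, -34) = 499*(30*16) + (-6 + 24 - 34)² = 499*480 + (-16)² = 239520 + 256 = 239776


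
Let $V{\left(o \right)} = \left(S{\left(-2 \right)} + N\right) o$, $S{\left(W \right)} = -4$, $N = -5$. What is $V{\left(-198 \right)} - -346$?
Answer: $2128$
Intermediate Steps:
$V{\left(o \right)} = - 9 o$ ($V{\left(o \right)} = \left(-4 - 5\right) o = - 9 o$)
$V{\left(-198 \right)} - -346 = \left(-9\right) \left(-198\right) - -346 = 1782 + 346 = 2128$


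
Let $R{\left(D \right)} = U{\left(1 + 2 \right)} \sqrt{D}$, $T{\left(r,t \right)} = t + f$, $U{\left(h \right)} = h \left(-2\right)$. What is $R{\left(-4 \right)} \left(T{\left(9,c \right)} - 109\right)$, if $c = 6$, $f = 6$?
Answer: $1164 i \approx 1164.0 i$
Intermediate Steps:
$U{\left(h \right)} = - 2 h$
$T{\left(r,t \right)} = 6 + t$ ($T{\left(r,t \right)} = t + 6 = 6 + t$)
$R{\left(D \right)} = - 6 \sqrt{D}$ ($R{\left(D \right)} = - 2 \left(1 + 2\right) \sqrt{D} = \left(-2\right) 3 \sqrt{D} = - 6 \sqrt{D}$)
$R{\left(-4 \right)} \left(T{\left(9,c \right)} - 109\right) = - 6 \sqrt{-4} \left(\left(6 + 6\right) - 109\right) = - 6 \cdot 2 i \left(12 - 109\right) = - 12 i \left(-97\right) = 1164 i$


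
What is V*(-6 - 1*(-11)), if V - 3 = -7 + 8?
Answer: 20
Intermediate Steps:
V = 4 (V = 3 + (-7 + 8) = 3 + 1 = 4)
V*(-6 - 1*(-11)) = 4*(-6 - 1*(-11)) = 4*(-6 + 11) = 4*5 = 20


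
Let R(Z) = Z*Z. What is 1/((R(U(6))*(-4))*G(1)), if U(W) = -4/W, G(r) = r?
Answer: -9/16 ≈ -0.56250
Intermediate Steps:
R(Z) = Z²
1/((R(U(6))*(-4))*G(1)) = 1/(((-4/6)²*(-4))*1) = 1/(((-4*⅙)²*(-4))*1) = 1/(((-⅔)²*(-4))*1) = 1/(((4/9)*(-4))*1) = 1/(-16/9*1) = 1/(-16/9) = -9/16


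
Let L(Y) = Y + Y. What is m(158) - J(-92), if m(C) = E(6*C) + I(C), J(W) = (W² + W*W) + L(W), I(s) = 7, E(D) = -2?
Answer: -16739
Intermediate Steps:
L(Y) = 2*Y
J(W) = 2*W + 2*W² (J(W) = (W² + W*W) + 2*W = (W² + W²) + 2*W = 2*W² + 2*W = 2*W + 2*W²)
m(C) = 5 (m(C) = -2 + 7 = 5)
m(158) - J(-92) = 5 - 2*(-92)*(1 - 92) = 5 - 2*(-92)*(-91) = 5 - 1*16744 = 5 - 16744 = -16739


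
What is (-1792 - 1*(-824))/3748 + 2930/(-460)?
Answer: -285673/43102 ≈ -6.6278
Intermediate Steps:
(-1792 - 1*(-824))/3748 + 2930/(-460) = (-1792 + 824)*(1/3748) + 2930*(-1/460) = -968*1/3748 - 293/46 = -242/937 - 293/46 = -285673/43102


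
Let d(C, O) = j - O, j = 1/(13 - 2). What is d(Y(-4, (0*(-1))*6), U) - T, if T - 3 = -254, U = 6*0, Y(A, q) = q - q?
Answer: 2762/11 ≈ 251.09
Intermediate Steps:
Y(A, q) = 0
j = 1/11 ≈ 0.090909
U = 0
d(C, O) = 1/11 - O
T = -251 (T = 3 - 254 = -251)
d(Y(-4, (0*(-1))*6), U) - T = (1/11 - 1*0) - 1*(-251) = (1/11 + 0) + 251 = 1/11 + 251 = 2762/11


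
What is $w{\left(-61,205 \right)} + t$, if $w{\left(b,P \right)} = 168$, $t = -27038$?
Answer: $-26870$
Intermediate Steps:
$w{\left(-61,205 \right)} + t = 168 - 27038 = -26870$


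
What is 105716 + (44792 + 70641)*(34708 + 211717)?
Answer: 28445682741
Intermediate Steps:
105716 + (44792 + 70641)*(34708 + 211717) = 105716 + 115433*246425 = 105716 + 28445577025 = 28445682741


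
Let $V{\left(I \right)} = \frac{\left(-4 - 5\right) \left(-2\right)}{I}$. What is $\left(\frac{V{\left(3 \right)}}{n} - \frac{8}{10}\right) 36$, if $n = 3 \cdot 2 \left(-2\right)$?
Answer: $- \frac{234}{5} \approx -46.8$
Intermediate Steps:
$n = -12$ ($n = 6 \left(-2\right) = -12$)
$V{\left(I \right)} = \frac{18}{I}$ ($V{\left(I \right)} = \frac{\left(-9\right) \left(-2\right)}{I} = \frac{18}{I}$)
$\left(\frac{V{\left(3 \right)}}{n} - \frac{8}{10}\right) 36 = \left(\frac{18 \cdot \frac{1}{3}}{-12} - \frac{8}{10}\right) 36 = \left(18 \cdot \frac{1}{3} \left(- \frac{1}{12}\right) - \frac{4}{5}\right) 36 = \left(6 \left(- \frac{1}{12}\right) - \frac{4}{5}\right) 36 = \left(- \frac{1}{2} - \frac{4}{5}\right) 36 = \left(- \frac{13}{10}\right) 36 = - \frac{234}{5}$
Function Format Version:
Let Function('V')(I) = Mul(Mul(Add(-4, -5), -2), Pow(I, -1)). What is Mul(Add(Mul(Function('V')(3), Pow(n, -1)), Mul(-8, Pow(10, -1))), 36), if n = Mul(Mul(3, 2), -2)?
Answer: Rational(-234, 5) ≈ -46.800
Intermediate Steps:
n = -12 (n = Mul(6, -2) = -12)
Function('V')(I) = Mul(18, Pow(I, -1)) (Function('V')(I) = Mul(Mul(-9, -2), Pow(I, -1)) = Mul(18, Pow(I, -1)))
Mul(Add(Mul(Function('V')(3), Pow(n, -1)), Mul(-8, Pow(10, -1))), 36) = Mul(Add(Mul(Mul(18, Pow(3, -1)), Pow(-12, -1)), Mul(-8, Pow(10, -1))), 36) = Mul(Add(Mul(Mul(18, Rational(1, 3)), Rational(-1, 12)), Mul(-8, Rational(1, 10))), 36) = Mul(Add(Mul(6, Rational(-1, 12)), Rational(-4, 5)), 36) = Mul(Add(Rational(-1, 2), Rational(-4, 5)), 36) = Mul(Rational(-13, 10), 36) = Rational(-234, 5)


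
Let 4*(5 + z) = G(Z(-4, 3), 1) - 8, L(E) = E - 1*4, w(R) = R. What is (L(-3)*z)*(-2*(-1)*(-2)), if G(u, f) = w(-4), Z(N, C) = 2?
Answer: -224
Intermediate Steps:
G(u, f) = -4
L(E) = -4 + E (L(E) = E - 4 = -4 + E)
z = -8 (z = -5 + (-4 - 8)/4 = -5 + (¼)*(-12) = -5 - 3 = -8)
(L(-3)*z)*(-2*(-1)*(-2)) = ((-4 - 3)*(-8))*(-2*(-1)*(-2)) = (-7*(-8))*(2*(-2)) = 56*(-4) = -224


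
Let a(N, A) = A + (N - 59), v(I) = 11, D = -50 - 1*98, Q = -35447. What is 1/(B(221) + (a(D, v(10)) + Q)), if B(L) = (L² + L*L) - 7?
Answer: 1/62032 ≈ 1.6121e-5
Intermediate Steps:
D = -148 (D = -50 - 98 = -148)
B(L) = -7 + 2*L² (B(L) = (L² + L²) - 7 = 2*L² - 7 = -7 + 2*L²)
a(N, A) = -59 + A + N (a(N, A) = A + (-59 + N) = -59 + A + N)
1/(B(221) + (a(D, v(10)) + Q)) = 1/((-7 + 2*221²) + ((-59 + 11 - 148) - 35447)) = 1/((-7 + 2*48841) + (-196 - 35447)) = 1/((-7 + 97682) - 35643) = 1/(97675 - 35643) = 1/62032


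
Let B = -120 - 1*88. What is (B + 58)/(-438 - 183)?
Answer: 50/207 ≈ 0.24155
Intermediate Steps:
B = -208 (B = -120 - 88 = -208)
(B + 58)/(-438 - 183) = (-208 + 58)/(-438 - 183) = -150/(-621) = -150*(-1/621) = 50/207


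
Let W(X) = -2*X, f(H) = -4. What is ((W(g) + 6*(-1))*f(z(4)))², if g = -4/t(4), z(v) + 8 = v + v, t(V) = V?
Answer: 256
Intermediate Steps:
z(v) = -8 + 2*v (z(v) = -8 + (v + v) = -8 + 2*v)
g = -1 (g = -4/4 = -4*¼ = -1)
W(X) = -2*X
((W(g) + 6*(-1))*f(z(4)))² = ((-2*(-1) + 6*(-1))*(-4))² = ((2 - 6)*(-4))² = (-4*(-4))² = 16² = 256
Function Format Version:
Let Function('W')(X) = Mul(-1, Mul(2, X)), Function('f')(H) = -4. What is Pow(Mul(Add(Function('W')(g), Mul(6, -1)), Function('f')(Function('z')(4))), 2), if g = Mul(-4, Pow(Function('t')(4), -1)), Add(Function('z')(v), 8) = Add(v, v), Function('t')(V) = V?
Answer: 256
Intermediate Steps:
Function('z')(v) = Add(-8, Mul(2, v)) (Function('z')(v) = Add(-8, Add(v, v)) = Add(-8, Mul(2, v)))
g = -1 (g = Mul(-4, Pow(4, -1)) = Mul(-4, Rational(1, 4)) = -1)
Function('W')(X) = Mul(-2, X)
Pow(Mul(Add(Function('W')(g), Mul(6, -1)), Function('f')(Function('z')(4))), 2) = Pow(Mul(Add(Mul(-2, -1), Mul(6, -1)), -4), 2) = Pow(Mul(Add(2, -6), -4), 2) = Pow(Mul(-4, -4), 2) = Pow(16, 2) = 256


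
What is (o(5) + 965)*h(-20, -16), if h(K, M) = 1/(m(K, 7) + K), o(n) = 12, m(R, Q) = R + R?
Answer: -977/60 ≈ -16.283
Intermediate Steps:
m(R, Q) = 2*R
h(K, M) = 1/(3*K) (h(K, M) = 1/(2*K + K) = 1/(3*K))
(o(5) + 965)*h(-20, -16) = (12 + 965)*((⅓)/(-20)) = 977*((⅓)*(-1/20)) = 977*(-1/60) = -977/60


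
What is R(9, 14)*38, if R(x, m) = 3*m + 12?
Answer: 2052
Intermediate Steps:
R(x, m) = 12 + 3*m
R(9, 14)*38 = (12 + 3*14)*38 = (12 + 42)*38 = 54*38 = 2052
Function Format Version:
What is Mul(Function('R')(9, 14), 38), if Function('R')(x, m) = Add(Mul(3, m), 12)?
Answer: 2052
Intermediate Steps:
Function('R')(x, m) = Add(12, Mul(3, m))
Mul(Function('R')(9, 14), 38) = Mul(Add(12, Mul(3, 14)), 38) = Mul(Add(12, 42), 38) = Mul(54, 38) = 2052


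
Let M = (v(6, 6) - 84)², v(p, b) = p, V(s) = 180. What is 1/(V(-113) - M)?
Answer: -1/5904 ≈ -0.00016938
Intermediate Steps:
M = 6084 (M = (6 - 84)² = (-78)² = 6084)
1/(V(-113) - M) = 1/(180 - 1*6084) = 1/(180 - 6084) = 1/(-5904) = -1/5904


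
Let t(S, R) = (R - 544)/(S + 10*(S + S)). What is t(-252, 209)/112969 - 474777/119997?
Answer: -31537424286289/7970893362684 ≈ -3.9566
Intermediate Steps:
t(S, R) = (-544 + R)/(21*S) (t(S, R) = (-544 + R)/(S + 10*(2*S)) = (-544 + R)/(S + 20*S) = (-544 + R)/((21*S)) = (-544 + R)*(1/(21*S)) = (-544 + R)/(21*S))
t(-252, 209)/112969 - 474777/119997 = ((1/21)*(-544 + 209)/(-252))/112969 - 474777/119997 = ((1/21)*(-1/252)*(-335))*(1/112969) - 474777*1/119997 = (335/5292)*(1/112969) - 52753/13333 = 335/597831948 - 52753/13333 = -31537424286289/7970893362684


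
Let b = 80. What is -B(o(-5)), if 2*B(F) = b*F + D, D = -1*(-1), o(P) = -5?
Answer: 399/2 ≈ 199.50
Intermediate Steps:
D = 1
B(F) = ½ + 40*F (B(F) = (80*F + 1)/2 = (1 + 80*F)/2 = ½ + 40*F)
-B(o(-5)) = -(½ + 40*(-5)) = -(½ - 200) = -1*(-399/2) = 399/2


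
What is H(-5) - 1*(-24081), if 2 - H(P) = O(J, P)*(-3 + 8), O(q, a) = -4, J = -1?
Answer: 24103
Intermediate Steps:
H(P) = 22 (H(P) = 2 - (-4)*(-3 + 8) = 2 - (-4)*5 = 2 - 1*(-20) = 2 + 20 = 22)
H(-5) - 1*(-24081) = 22 - 1*(-24081) = 22 + 24081 = 24103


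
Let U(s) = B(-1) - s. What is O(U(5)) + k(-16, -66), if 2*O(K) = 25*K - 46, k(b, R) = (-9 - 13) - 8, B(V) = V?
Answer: -128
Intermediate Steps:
k(b, R) = -30 (k(b, R) = -22 - 8 = -30)
U(s) = -1 - s
O(K) = -23 + 25*K/2 (O(K) = (25*K - 46)/2 = (-46 + 25*K)/2 = -23 + 25*K/2)
O(U(5)) + k(-16, -66) = (-23 + 25*(-1 - 1*5)/2) - 30 = (-23 + 25*(-1 - 5)/2) - 30 = (-23 + (25/2)*(-6)) - 30 = (-23 - 75) - 30 = -98 - 30 = -128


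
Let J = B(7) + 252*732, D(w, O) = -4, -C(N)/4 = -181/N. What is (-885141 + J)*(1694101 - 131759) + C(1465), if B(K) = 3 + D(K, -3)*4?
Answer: -1603761014409976/1465 ≈ -1.0947e+12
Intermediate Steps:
C(N) = 724/N (C(N) = -(-724)/N = 724/N)
B(K) = -13 (B(K) = 3 - 4*4 = 3 - 16 = -13)
J = 184451 (J = -13 + 252*732 = -13 + 184464 = 184451)
(-885141 + J)*(1694101 - 131759) + C(1465) = (-885141 + 184451)*(1694101 - 131759) + 724/1465 = -700690*1562342 + 724*(1/1465) = -1094717415980 + 724/1465 = -1603761014409976/1465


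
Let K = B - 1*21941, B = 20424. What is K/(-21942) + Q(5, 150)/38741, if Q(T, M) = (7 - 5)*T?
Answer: 58989517/850055022 ≈ 0.069395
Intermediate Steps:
Q(T, M) = 2*T
K = -1517 (K = 20424 - 1*21941 = 20424 - 21941 = -1517)
K/(-21942) + Q(5, 150)/38741 = -1517/(-21942) + (2*5)/38741 = -1517*(-1/21942) + 10*(1/38741) = 1517/21942 + 10/38741 = 58989517/850055022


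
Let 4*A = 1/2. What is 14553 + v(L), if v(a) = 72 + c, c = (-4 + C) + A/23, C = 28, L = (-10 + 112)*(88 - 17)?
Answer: 2695417/184 ≈ 14649.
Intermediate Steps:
L = 7242 (L = 102*71 = 7242)
A = ⅛ (A = (¼)/2 = (¼)*(½) = ⅛ ≈ 0.12500)
c = 4417/184 (c = (-4 + 28) + (⅛)/23 = 24 + (⅛)*(1/23) = 24 + 1/184 = 4417/184 ≈ 24.005)
v(a) = 17665/184 (v(a) = 72 + 4417/184 = 17665/184)
14553 + v(L) = 14553 + 17665/184 = 2695417/184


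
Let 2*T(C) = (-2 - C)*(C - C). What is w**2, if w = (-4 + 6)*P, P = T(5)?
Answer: 0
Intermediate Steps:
T(C) = 0 (T(C) = ((-2 - C)*(C - C))/2 = ((-2 - C)*0)/2 = (1/2)*0 = 0)
P = 0
w = 0 (w = (-4 + 6)*0 = 2*0 = 0)
w**2 = 0**2 = 0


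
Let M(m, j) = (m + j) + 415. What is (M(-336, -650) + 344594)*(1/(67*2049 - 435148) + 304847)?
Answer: 31238407043764042/297865 ≈ 1.0487e+11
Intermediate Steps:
M(m, j) = 415 + j + m (M(m, j) = (j + m) + 415 = 415 + j + m)
(M(-336, -650) + 344594)*(1/(67*2049 - 435148) + 304847) = ((415 - 650 - 336) + 344594)*(1/(67*2049 - 435148) + 304847) = (-571 + 344594)*(1/(137283 - 435148) + 304847) = 344023*(1/(-297865) + 304847) = 344023*(-1/297865 + 304847) = 344023*(90803251654/297865) = 31238407043764042/297865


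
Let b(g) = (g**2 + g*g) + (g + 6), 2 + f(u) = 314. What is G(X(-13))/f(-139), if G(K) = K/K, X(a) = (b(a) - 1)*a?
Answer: 1/312 ≈ 0.0032051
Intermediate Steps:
f(u) = 312 (f(u) = -2 + 314 = 312)
b(g) = 6 + g + 2*g**2 (b(g) = (g**2 + g**2) + (6 + g) = 2*g**2 + (6 + g) = 6 + g + 2*g**2)
X(a) = a*(5 + a + 2*a**2) (X(a) = ((6 + a + 2*a**2) - 1)*a = (5 + a + 2*a**2)*a = a*(5 + a + 2*a**2))
G(K) = 1
G(X(-13))/f(-139) = 1/312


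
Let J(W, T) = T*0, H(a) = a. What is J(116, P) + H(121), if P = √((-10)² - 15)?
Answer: 121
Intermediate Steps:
P = √85 (P = √(100 - 15) = √85 ≈ 9.2195)
J(W, T) = 0
J(116, P) + H(121) = 0 + 121 = 121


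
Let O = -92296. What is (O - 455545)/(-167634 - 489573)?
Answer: 547841/657207 ≈ 0.83359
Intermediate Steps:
(O - 455545)/(-167634 - 489573) = (-92296 - 455545)/(-167634 - 489573) = -547841/(-657207) = -547841*(-1/657207) = 547841/657207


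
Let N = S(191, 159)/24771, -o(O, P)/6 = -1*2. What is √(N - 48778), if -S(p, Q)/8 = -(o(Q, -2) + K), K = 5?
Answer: I*√29930296498242/24771 ≈ 220.86*I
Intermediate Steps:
o(O, P) = 12 (o(O, P) = -(-6)*2 = -6*(-2) = 12)
S(p, Q) = 136 (S(p, Q) = -(-8)*(12 + 5) = -(-8)*17 = -8*(-17) = 136)
N = 136/24771 ≈ 0.0054903
√(N - 48778) = √(136/24771 - 48778) = √(-1208279702/24771) = I*√29930296498242/24771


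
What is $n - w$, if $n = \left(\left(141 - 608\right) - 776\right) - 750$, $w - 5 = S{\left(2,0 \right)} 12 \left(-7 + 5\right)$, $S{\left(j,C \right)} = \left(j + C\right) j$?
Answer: $-1902$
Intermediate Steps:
$S{\left(j,C \right)} = j \left(C + j\right)$ ($S{\left(j,C \right)} = \left(C + j\right) j = j \left(C + j\right)$)
$w = -91$ ($w = 5 + 2 \left(0 + 2\right) 12 \left(-7 + 5\right) = 5 + 2 \cdot 2 \cdot 12 \left(-2\right) = 5 + 4 \cdot 12 \left(-2\right) = 5 + 48 \left(-2\right) = 5 - 96 = -91$)
$n = -1993$ ($n = \left(-467 - 776\right) - 750 = -1243 - 750 = -1993$)
$n - w = -1993 - -91 = -1993 + 91 = -1902$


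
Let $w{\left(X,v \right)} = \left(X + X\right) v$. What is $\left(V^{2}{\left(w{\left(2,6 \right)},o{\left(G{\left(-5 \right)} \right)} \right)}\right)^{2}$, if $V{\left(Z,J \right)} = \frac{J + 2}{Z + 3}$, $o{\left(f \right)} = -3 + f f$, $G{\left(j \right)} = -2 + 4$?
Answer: $\frac{1}{6561} \approx 0.00015242$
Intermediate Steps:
$G{\left(j \right)} = 2$
$o{\left(f \right)} = -3 + f^{2}$
$w{\left(X,v \right)} = 2 X v$
$V{\left(Z,J \right)} = \frac{2 + J}{3 + Z}$
$\left(V^{2}{\left(w{\left(2,6 \right)},o{\left(G{\left(-5 \right)} \right)} \right)}\right)^{2} = \left(\left(\frac{2 - \left(3 - 2^{2}\right)}{3 + 2 \cdot 2 \cdot 6}\right)^{2}\right)^{2} = \left(\left(\frac{2 + \left(-3 + 4\right)}{3 + 24}\right)^{2}\right)^{2} = \left(\left(\frac{2 + 1}{27}\right)^{2}\right)^{2} = \left(\left(\frac{1}{27} \cdot 3\right)^{2}\right)^{2} = \left(\left(\frac{1}{9}\right)^{2}\right)^{2} = \left(\frac{1}{81}\right)^{2} = \frac{1}{6561}$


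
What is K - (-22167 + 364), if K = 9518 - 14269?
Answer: 17052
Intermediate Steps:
K = -4751
K - (-22167 + 364) = -4751 - (-22167 + 364) = -4751 - 1*(-21803) = -4751 + 21803 = 17052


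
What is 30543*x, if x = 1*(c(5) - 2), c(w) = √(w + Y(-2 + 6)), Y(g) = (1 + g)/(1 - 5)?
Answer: -61086 + 30543*√15/2 ≈ -1939.7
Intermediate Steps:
Y(g) = -¼ - g/4 (Y(g) = (1 + g)/(-4) = (1 + g)*(-¼) = -¼ - g/4)
c(w) = √(-5/4 + w) (c(w) = √(w + (-¼ - (-2 + 6)/4)) = √(w + (-¼ - ¼*4)) = √(w + (-¼ - 1)) = √(w - 5/4) = √(-5/4 + w))
x = -2 + √15/2 (x = 1*(√(-5 + 4*5)/2 - 2) = 1*(√(-5 + 20)/2 - 2) = 1*(√15/2 - 2) = 1*(-2 + √15/2) = -2 + √15/2 ≈ -0.063508)
30543*x = 30543*(-2 + √15/2) = -61086 + 30543*√15/2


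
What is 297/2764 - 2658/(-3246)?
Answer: 1385129/1495324 ≈ 0.92631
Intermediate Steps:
297/2764 - 2658/(-3246) = 297*(1/2764) - 2658*(-1/3246) = 297/2764 + 443/541 = 1385129/1495324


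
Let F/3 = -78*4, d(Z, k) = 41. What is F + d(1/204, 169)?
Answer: -895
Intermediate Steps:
F = -936 (F = 3*(-78*4) = 3*(-312) = -936)
F + d(1/204, 169) = -936 + 41 = -895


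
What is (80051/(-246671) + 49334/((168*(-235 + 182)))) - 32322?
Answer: -35501792096633/1098179292 ≈ -32328.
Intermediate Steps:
(80051/(-246671) + 49334/((168*(-235 + 182)))) - 32322 = (80051*(-1/246671) + 49334/((168*(-53)))) - 32322 = (-80051/246671 + 49334/(-8904)) - 32322 = (-80051/246671 + 49334*(-1/8904)) - 32322 = (-80051/246671 - 24667/4452) - 32322 = -6441020609/1098179292 - 32322 = -35501792096633/1098179292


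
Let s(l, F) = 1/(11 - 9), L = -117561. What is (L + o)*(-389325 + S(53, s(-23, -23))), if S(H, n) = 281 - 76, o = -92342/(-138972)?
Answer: 1589321236736000/34743 ≈ 4.5745e+10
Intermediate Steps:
s(l, F) = 1/2
o = 46171/69486 (o = -92342*(-1/138972) = 46171/69486 ≈ 0.66446)
S(H, n) = 205
(L + o)*(-389325 + S(53, s(-23, -23))) = (-117561 + 46171/69486)*(-389325 + 205) = -8168797475/69486*(-389120) = 1589321236736000/34743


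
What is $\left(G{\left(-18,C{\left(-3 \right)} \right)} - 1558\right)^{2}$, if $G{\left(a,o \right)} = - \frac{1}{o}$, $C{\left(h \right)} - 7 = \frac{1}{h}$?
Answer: $\frac{971132569}{400} \approx 2.4278 \cdot 10^{6}$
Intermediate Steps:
$C{\left(h \right)} = 7 + \frac{1}{h}$
$\left(G{\left(-18,C{\left(-3 \right)} \right)} - 1558\right)^{2} = \left(- \frac{1}{7 + \frac{1}{-3}} - 1558\right)^{2} = \left(- \frac{1}{7 - \frac{1}{3}} - 1558\right)^{2} = \left(- \frac{1}{\frac{20}{3}} - 1558\right)^{2} = \left(\left(-1\right) \frac{3}{20} - 1558\right)^{2} = \left(- \frac{3}{20} - 1558\right)^{2} = \left(- \frac{31163}{20}\right)^{2} = \frac{971132569}{400}$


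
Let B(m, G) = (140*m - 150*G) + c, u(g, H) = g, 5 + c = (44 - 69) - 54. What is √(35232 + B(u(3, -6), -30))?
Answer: 6*√1113 ≈ 200.17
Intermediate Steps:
c = -84 (c = -5 + ((44 - 69) - 54) = -5 + (-25 - 54) = -5 - 79 = -84)
B(m, G) = -84 - 150*G + 140*m (B(m, G) = (140*m - 150*G) - 84 = (-150*G + 140*m) - 84 = -84 - 150*G + 140*m)
√(35232 + B(u(3, -6), -30)) = √(35232 + (-84 - 150*(-30) + 140*3)) = √(35232 + (-84 + 4500 + 420)) = √(35232 + 4836) = √40068 = 6*√1113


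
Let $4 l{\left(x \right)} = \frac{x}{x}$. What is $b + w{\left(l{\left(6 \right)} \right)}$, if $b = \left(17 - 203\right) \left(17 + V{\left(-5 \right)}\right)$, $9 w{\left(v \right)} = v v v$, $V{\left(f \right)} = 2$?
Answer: $- \frac{2035583}{576} \approx -3534.0$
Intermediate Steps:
$l{\left(x \right)} = \frac{1}{4}$ ($l{\left(x \right)} = \frac{x \frac{1}{x}}{4} = \frac{1}{4} \cdot 1 = \frac{1}{4}$)
$w{\left(v \right)} = \frac{v^{3}}{9}$ ($w{\left(v \right)} = \frac{v v v}{9} = \frac{v^{2} v}{9} = \frac{v^{3}}{9}$)
$b = -3534$ ($b = \left(17 - 203\right) \left(17 + 2\right) = \left(-186\right) 19 = -3534$)
$b + w{\left(l{\left(6 \right)} \right)} = -3534 + \frac{1}{9 \cdot 64} = -3534 + \frac{1}{9} \cdot \frac{1}{64} = -3534 + \frac{1}{576} = - \frac{2035583}{576}$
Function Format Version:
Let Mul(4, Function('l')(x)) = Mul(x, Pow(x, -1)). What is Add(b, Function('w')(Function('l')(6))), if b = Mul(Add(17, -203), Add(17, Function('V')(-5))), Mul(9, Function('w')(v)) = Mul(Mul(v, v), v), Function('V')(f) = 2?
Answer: Rational(-2035583, 576) ≈ -3534.0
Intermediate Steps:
Function('l')(x) = Rational(1, 4) (Function('l')(x) = Mul(Rational(1, 4), Mul(x, Pow(x, -1))) = Mul(Rational(1, 4), 1) = Rational(1, 4))
Function('w')(v) = Mul(Rational(1, 9), Pow(v, 3)) (Function('w')(v) = Mul(Rational(1, 9), Mul(Mul(v, v), v)) = Mul(Rational(1, 9), Mul(Pow(v, 2), v)) = Mul(Rational(1, 9), Pow(v, 3)))
b = -3534 (b = Mul(Add(17, -203), Add(17, 2)) = Mul(-186, 19) = -3534)
Add(b, Function('w')(Function('l')(6))) = Add(-3534, Mul(Rational(1, 9), Pow(Rational(1, 4), 3))) = Add(-3534, Mul(Rational(1, 9), Rational(1, 64))) = Add(-3534, Rational(1, 576)) = Rational(-2035583, 576)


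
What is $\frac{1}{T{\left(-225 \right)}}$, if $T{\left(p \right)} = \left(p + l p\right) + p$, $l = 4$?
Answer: $- \frac{1}{1350} \approx -0.00074074$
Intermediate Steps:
$T{\left(p \right)} = 6 p$ ($T{\left(p \right)} = \left(p + 4 p\right) + p = 5 p + p = 6 p$)
$\frac{1}{T{\left(-225 \right)}} = \frac{1}{6 \left(-225\right)} = \frac{1}{-1350} = - \frac{1}{1350}$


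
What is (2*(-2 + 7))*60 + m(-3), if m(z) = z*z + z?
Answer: 606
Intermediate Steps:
m(z) = z + z² (m(z) = z² + z = z + z²)
(2*(-2 + 7))*60 + m(-3) = (2*(-2 + 7))*60 - 3*(1 - 3) = (2*5)*60 - 3*(-2) = 10*60 + 6 = 600 + 6 = 606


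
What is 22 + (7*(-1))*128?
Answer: -874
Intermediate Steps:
22 + (7*(-1))*128 = 22 - 7*128 = 22 - 896 = -874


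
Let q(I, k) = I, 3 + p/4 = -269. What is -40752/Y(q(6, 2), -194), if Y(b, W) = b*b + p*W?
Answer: -10188/52777 ≈ -0.19304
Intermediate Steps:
p = -1088 (p = -12 + 4*(-269) = -12 - 1076 = -1088)
Y(b, W) = b² - 1088*W (Y(b, W) = b*b - 1088*W = b² - 1088*W)
-40752/Y(q(6, 2), -194) = -40752/(6² - 1088*(-194)) = -40752/(36 + 211072) = -40752/211108 = -40752*1/211108 = -10188/52777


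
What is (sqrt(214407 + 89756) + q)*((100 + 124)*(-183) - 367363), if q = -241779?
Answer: 98731663545 - 408355*sqrt(304163) ≈ 9.8507e+10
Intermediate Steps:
(sqrt(214407 + 89756) + q)*((100 + 124)*(-183) - 367363) = (sqrt(214407 + 89756) - 241779)*((100 + 124)*(-183) - 367363) = (sqrt(304163) - 241779)*(224*(-183) - 367363) = (-241779 + sqrt(304163))*(-40992 - 367363) = (-241779 + sqrt(304163))*(-408355) = 98731663545 - 408355*sqrt(304163)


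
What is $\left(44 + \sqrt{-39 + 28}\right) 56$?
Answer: $2464 + 56 i \sqrt{11} \approx 2464.0 + 185.73 i$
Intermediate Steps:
$\left(44 + \sqrt{-39 + 28}\right) 56 = \left(44 + \sqrt{-11}\right) 56 = \left(44 + i \sqrt{11}\right) 56 = 2464 + 56 i \sqrt{11}$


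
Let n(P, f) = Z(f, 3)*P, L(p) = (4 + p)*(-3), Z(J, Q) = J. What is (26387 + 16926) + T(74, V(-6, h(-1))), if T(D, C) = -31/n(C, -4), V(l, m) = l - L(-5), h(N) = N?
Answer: 1559237/36 ≈ 43312.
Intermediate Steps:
L(p) = -12 - 3*p
n(P, f) = P*f (n(P, f) = f*P = P*f)
V(l, m) = -3 + l (V(l, m) = l - (-12 - 3*(-5)) = l - (-12 + 15) = l - 1*3 = l - 3 = -3 + l)
T(D, C) = 31/(4*C) (T(D, C) = -31*(-1/(4*C)) = -(-31)/(4*C) = 31/(4*C))
(26387 + 16926) + T(74, V(-6, h(-1))) = (26387 + 16926) + 31/(4*(-3 - 6)) = 43313 + (31/4)/(-9) = 43313 + (31/4)*(-⅑) = 43313 - 31/36 = 1559237/36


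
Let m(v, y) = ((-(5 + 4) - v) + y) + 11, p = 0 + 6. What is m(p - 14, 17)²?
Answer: 729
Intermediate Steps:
p = 6
m(v, y) = 2 + y - v (m(v, y) = ((-1*9 - v) + y) + 11 = ((-9 - v) + y) + 11 = (-9 + y - v) + 11 = 2 + y - v)
m(p - 14, 17)² = (2 + 17 - (6 - 14))² = (2 + 17 - 1*(-8))² = (2 + 17 + 8)² = 27² = 729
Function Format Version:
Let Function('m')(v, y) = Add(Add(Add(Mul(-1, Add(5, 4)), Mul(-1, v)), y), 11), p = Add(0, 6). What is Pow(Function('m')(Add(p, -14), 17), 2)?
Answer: 729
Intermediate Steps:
p = 6
Function('m')(v, y) = Add(2, y, Mul(-1, v)) (Function('m')(v, y) = Add(Add(Add(Mul(-1, 9), Mul(-1, v)), y), 11) = Add(Add(Add(-9, Mul(-1, v)), y), 11) = Add(Add(-9, y, Mul(-1, v)), 11) = Add(2, y, Mul(-1, v)))
Pow(Function('m')(Add(p, -14), 17), 2) = Pow(Add(2, 17, Mul(-1, Add(6, -14))), 2) = Pow(Add(2, 17, Mul(-1, -8)), 2) = Pow(Add(2, 17, 8), 2) = Pow(27, 2) = 729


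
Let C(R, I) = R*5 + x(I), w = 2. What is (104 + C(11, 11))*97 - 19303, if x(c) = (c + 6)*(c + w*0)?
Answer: 14259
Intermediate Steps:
x(c) = c*(6 + c) (x(c) = (c + 6)*(c + 2*0) = (6 + c)*(c + 0) = (6 + c)*c = c*(6 + c))
C(R, I) = 5*R + I*(6 + I) (C(R, I) = R*5 + I*(6 + I) = 5*R + I*(6 + I))
(104 + C(11, 11))*97 - 19303 = (104 + (5*11 + 11*(6 + 11)))*97 - 19303 = (104 + (55 + 11*17))*97 - 19303 = (104 + (55 + 187))*97 - 19303 = (104 + 242)*97 - 19303 = 346*97 - 19303 = 33562 - 19303 = 14259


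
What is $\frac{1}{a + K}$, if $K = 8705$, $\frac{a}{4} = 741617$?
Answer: $\frac{1}{2975173} \approx 3.3611 \cdot 10^{-7}$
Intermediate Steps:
$a = 2966468$ ($a = 4 \cdot 741617 = 2966468$)
$\frac{1}{a + K} = \frac{1}{2966468 + 8705} = \frac{1}{2975173}$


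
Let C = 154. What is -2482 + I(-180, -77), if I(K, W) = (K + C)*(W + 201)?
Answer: -5706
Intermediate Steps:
I(K, W) = (154 + K)*(201 + W) (I(K, W) = (K + 154)*(W + 201) = (154 + K)*(201 + W))
-2482 + I(-180, -77) = -2482 + (30954 + 154*(-77) + 201*(-180) - 180*(-77)) = -2482 + (30954 - 11858 - 36180 + 13860) = -2482 - 3224 = -5706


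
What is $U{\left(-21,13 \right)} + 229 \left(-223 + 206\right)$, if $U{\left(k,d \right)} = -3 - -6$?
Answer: $-3890$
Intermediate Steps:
$U{\left(k,d \right)} = 3$ ($U{\left(k,d \right)} = -3 + 6 = 3$)
$U{\left(-21,13 \right)} + 229 \left(-223 + 206\right) = 3 + 229 \left(-223 + 206\right) = 3 + 229 \left(-17\right) = 3 - 3893 = -3890$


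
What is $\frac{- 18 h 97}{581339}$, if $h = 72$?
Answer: $- \frac{125712}{581339} \approx -0.21625$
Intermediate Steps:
$\frac{- 18 h 97}{581339} = \frac{\left(-18\right) 72 \cdot 97}{581339} = \left(-1296\right) 97 \cdot \frac{1}{581339} = \left(-125712\right) \frac{1}{581339} = - \frac{125712}{581339}$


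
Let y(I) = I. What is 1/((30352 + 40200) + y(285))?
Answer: 1/70837 ≈ 1.4117e-5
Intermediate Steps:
1/((30352 + 40200) + y(285)) = 1/((30352 + 40200) + 285) = 1/(70552 + 285) = 1/70837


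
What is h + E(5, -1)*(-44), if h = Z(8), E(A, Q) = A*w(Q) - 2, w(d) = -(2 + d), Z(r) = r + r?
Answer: 324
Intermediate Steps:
Z(r) = 2*r
w(d) = -2 - d
E(A, Q) = -2 + A*(-2 - Q) (E(A, Q) = A*(-2 - Q) - 2 = -2 + A*(-2 - Q))
h = 16 (h = 2*8 = 16)
h + E(5, -1)*(-44) = 16 + (-2 - 1*5*(2 - 1))*(-44) = 16 + (-2 - 1*5*1)*(-44) = 16 + (-2 - 5)*(-44) = 16 - 7*(-44) = 16 + 308 = 324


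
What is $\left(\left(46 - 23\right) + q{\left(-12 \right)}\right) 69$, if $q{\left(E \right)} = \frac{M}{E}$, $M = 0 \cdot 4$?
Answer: $1587$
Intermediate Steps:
$M = 0$
$q{\left(E \right)} = 0$ ($q{\left(E \right)} = \frac{0}{E} = 0$)
$\left(\left(46 - 23\right) + q{\left(-12 \right)}\right) 69 = \left(\left(46 - 23\right) + 0\right) 69 = \left(23 + 0\right) 69 = 23 \cdot 69 = 1587$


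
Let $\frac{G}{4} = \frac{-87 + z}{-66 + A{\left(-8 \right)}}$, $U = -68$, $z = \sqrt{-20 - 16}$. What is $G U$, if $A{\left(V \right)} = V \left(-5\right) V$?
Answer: $- \frac{11832}{193} + \frac{816 i}{193} \approx -61.306 + 4.228 i$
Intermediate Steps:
$A{\left(V \right)} = - 5 V^{2}$ ($A{\left(V \right)} = - 5 V V = - 5 V^{2}$)
$z = 6 i$ ($z = \sqrt{-36} = 6 i \approx 6.0 i$)
$G = \frac{174}{193} - \frac{12 i}{193}$ ($G = 4 \frac{-87 + 6 i}{-66 - 5 \left(-8\right)^{2}} = 4 \frac{-87 + 6 i}{-66 - 320} = 4 \frac{-87 + 6 i}{-386} = 4 \left(-87 + 6 i\right) \left(- \frac{1}{386}\right) = 4 \left(\frac{87}{386} - \frac{3 i}{193}\right) = \frac{174}{193} - \frac{12 i}{193} \approx 0.90155 - 0.062176 i$)
$G U = \left(\frac{174}{193} - \frac{12 i}{193}\right) \left(-68\right) = - \frac{11832}{193} + \frac{816 i}{193}$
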